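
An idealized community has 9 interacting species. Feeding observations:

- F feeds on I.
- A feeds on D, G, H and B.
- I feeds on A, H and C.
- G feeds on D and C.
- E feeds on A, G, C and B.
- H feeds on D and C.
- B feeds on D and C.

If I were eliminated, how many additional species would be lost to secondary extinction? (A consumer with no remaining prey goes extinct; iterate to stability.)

Remove I.
Round 1: F (all prey gone) → extinct.
No further losses. Total secondary extinctions: 1.

1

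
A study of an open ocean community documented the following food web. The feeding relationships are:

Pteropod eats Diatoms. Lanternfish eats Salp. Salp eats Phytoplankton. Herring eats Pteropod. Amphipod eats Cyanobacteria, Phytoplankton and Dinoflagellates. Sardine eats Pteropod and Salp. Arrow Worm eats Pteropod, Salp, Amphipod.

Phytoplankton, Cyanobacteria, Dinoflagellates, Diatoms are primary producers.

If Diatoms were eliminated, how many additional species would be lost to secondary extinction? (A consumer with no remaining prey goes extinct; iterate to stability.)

2

Remove Diatoms.
Round 1: Pteropod (all prey gone) → extinct.
Round 2: Herring (all prey gone) → extinct.
No further losses. Total secondary extinctions: 2.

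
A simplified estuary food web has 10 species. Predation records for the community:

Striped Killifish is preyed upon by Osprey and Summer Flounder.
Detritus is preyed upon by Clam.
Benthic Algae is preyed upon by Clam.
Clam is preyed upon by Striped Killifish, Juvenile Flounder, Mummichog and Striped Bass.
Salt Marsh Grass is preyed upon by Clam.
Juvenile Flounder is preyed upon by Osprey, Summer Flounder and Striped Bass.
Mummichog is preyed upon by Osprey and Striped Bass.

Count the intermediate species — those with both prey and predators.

4

Intermediate species (has both prey and predators): Clam, Striped Killifish, Juvenile Flounder, Mummichog.
Count: 4.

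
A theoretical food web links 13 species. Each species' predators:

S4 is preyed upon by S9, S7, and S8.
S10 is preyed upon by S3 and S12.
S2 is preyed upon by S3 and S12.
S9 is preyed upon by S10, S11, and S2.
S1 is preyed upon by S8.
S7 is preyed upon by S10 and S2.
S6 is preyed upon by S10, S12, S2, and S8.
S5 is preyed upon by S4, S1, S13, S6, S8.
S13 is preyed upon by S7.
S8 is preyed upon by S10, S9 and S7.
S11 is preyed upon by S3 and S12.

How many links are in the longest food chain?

One longest chain: S5 → S4 → S8 → S9 → S11 → S12.
It has 6 species and 5 links.

5 links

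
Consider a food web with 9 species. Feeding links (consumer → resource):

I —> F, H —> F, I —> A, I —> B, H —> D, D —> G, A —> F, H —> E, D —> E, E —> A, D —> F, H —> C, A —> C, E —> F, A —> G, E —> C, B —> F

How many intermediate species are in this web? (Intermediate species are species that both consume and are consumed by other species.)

4

Intermediate species (has both prey and predators): B, A, E, D.
Count: 4.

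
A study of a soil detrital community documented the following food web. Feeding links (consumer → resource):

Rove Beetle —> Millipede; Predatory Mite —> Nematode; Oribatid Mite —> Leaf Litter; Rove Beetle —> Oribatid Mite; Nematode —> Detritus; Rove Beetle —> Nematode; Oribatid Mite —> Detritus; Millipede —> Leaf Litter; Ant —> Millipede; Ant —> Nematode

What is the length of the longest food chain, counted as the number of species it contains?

3 species

One longest chain: Leaf Litter → Millipede → Rove Beetle.
It has 3 species and 2 links.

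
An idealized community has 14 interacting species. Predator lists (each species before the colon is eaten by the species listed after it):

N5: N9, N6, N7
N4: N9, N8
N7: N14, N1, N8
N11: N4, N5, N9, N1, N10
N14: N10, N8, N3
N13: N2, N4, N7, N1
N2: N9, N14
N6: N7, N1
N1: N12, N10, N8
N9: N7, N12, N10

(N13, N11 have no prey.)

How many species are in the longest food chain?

6 species

One longest chain: N13 → N2 → N9 → N7 → N1 → N12.
It has 6 species and 5 links.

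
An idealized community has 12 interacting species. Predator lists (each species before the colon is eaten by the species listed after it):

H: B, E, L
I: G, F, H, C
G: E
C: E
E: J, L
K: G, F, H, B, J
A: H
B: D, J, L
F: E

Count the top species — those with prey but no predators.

3

Top species (has prey, but nothing eats it): D, J, L.
Count: 3.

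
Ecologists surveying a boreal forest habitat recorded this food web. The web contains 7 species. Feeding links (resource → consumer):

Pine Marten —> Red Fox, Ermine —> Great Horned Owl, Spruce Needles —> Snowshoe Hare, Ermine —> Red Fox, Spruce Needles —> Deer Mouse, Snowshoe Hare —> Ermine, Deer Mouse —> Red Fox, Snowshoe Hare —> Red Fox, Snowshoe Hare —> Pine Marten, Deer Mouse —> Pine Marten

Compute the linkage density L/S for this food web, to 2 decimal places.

L/S = 1.43

There are L = 10 links among S = 7 species.
L/S = 10/7 = 1.4286 ≈ 1.43.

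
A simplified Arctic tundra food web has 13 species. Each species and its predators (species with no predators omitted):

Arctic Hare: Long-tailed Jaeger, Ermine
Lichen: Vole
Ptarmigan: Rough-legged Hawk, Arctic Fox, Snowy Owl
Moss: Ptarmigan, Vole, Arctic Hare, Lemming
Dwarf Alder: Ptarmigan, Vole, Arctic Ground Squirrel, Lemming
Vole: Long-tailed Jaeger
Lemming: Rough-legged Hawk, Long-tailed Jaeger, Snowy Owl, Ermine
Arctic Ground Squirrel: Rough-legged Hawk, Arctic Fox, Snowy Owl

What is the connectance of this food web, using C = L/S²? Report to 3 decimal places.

The web has S = 13 species and L = 22 feeding links.
C = L / S² = 22 / 169 = 0.1302 ≈ 0.130.

C = 0.130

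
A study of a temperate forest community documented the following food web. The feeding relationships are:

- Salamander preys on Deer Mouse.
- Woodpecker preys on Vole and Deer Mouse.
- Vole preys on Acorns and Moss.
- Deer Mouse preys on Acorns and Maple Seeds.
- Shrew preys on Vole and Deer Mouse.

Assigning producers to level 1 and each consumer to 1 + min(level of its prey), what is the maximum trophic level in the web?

Producers (level 1): Acorns, Maple Seeds, Moss.
Following each consumer down to its lowest-level prey: Acorns → Deer Mouse → Woodpecker (levels 1 through 3).
All prey of Woodpecker (Deer Mouse 2, Vole 2) are at level 2 or above, so Woodpecker is at level 1 + 2 = 3.
Every consumer has at least one prey at level 2 or below, so none exceeds level 3.

3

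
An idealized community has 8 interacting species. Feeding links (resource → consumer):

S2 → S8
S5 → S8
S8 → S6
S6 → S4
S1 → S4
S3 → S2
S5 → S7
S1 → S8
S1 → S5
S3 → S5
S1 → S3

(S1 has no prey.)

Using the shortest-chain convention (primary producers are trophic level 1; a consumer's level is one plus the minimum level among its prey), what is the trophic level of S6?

Trophic level 3

S1 is a producer → level 1.
S8 eats S1 → level 2.
S6 eats S8 → level 3.
No prey of S6 is below level 2, so 3 is the minimum.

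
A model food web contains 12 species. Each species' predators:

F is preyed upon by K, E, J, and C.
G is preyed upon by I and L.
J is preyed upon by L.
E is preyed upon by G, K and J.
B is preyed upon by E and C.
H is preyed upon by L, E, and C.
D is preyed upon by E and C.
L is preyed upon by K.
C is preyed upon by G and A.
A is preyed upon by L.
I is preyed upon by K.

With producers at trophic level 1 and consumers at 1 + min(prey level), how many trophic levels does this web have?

Producers (level 1): D, B, H, F.
Following each consumer down to its lowest-level prey: D → E → G → I (levels 1 through 4).
All prey of I (G 3) are at level 3 or above, so I is at level 1 + 3 = 4.
Every consumer has at least one prey at level 3 or below, so none exceeds level 4.

4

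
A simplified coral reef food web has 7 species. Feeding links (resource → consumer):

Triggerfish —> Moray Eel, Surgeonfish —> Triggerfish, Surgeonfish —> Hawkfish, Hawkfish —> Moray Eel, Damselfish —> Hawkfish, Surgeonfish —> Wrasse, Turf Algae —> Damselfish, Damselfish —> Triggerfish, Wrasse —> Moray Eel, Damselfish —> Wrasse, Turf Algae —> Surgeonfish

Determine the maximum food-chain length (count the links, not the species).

One longest chain: Turf Algae → Surgeonfish → Wrasse → Moray Eel.
It has 4 species and 3 links.

3 links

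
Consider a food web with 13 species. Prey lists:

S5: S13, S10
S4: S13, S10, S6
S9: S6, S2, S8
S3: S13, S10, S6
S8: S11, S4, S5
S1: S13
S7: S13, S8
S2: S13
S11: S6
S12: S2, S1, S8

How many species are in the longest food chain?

One longest chain: S6 → S11 → S8 → S9.
It has 4 species and 3 links.

4 species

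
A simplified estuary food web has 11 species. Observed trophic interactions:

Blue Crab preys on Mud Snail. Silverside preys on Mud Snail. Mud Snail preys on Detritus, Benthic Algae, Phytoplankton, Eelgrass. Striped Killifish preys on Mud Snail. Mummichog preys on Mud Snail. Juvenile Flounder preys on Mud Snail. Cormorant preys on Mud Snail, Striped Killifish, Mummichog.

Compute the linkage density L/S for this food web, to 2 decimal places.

L/S = 1.09

There are L = 12 links among S = 11 species.
L/S = 12/11 = 1.0909 ≈ 1.09.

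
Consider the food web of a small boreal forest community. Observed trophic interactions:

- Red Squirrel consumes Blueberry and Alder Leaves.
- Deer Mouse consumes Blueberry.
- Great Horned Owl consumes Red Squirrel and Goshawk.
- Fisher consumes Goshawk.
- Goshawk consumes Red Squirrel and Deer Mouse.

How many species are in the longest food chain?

4 species

One longest chain: Blueberry → Deer Mouse → Goshawk → Fisher.
It has 4 species and 3 links.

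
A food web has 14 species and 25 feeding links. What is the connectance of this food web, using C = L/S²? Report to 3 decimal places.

The web has S = 14 species and L = 25 feeding links.
C = L / S² = 25 / 196 = 0.1276 ≈ 0.128.

C = 0.128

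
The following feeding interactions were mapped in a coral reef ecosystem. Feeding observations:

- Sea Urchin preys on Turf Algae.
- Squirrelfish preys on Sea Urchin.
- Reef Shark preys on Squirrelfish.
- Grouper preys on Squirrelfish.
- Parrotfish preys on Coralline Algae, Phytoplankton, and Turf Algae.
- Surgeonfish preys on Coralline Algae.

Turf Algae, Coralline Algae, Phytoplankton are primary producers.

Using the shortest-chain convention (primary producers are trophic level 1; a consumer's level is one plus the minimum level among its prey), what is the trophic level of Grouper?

Turf Algae is a producer → level 1.
Sea Urchin eats Turf Algae → level 2.
Squirrelfish eats Sea Urchin → level 3.
Grouper eats Squirrelfish → level 4.
No prey of Grouper is below level 3, so 4 is the minimum.

Trophic level 4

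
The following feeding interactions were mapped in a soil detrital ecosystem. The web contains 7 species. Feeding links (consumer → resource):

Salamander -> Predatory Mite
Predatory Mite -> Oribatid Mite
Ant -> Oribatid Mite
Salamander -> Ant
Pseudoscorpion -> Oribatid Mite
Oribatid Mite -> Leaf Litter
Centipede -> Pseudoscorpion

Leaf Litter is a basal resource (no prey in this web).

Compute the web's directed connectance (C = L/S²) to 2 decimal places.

C = 0.14

The web has S = 7 species and L = 7 feeding links.
C = L / S² = 7 / 49 = 0.1429 ≈ 0.14.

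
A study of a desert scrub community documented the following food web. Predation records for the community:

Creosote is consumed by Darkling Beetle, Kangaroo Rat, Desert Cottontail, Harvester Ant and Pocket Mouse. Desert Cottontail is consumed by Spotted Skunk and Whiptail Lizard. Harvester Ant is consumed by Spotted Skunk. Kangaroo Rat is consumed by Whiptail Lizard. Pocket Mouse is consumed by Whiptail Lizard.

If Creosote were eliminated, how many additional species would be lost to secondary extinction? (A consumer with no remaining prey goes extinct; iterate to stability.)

7

Remove Creosote.
Round 1: Pocket Mouse (all prey gone), Harvester Ant (all prey gone), Desert Cottontail (all prey gone), Darkling Beetle (all prey gone), Kangaroo Rat (all prey gone) → extinct.
Round 2: Spotted Skunk (all prey gone), Whiptail Lizard (all prey gone) → extinct.
No further losses. Total secondary extinctions: 7.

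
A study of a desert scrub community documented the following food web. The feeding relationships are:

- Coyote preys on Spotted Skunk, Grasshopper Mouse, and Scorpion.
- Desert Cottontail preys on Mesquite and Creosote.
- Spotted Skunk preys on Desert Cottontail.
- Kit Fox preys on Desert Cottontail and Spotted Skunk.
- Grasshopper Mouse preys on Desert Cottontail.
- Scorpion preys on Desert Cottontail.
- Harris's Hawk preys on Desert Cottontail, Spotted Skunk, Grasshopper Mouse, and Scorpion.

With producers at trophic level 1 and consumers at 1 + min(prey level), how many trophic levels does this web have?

4

Producers (level 1): Creosote, Mesquite.
Following each consumer down to its lowest-level prey: Creosote → Desert Cottontail → Spotted Skunk → Coyote (levels 1 through 4).
All prey of Coyote (Spotted Skunk 3, Scorpion 3, Grasshopper Mouse 3) are at level 3 or above, so Coyote is at level 1 + 3 = 4.
Every consumer has at least one prey at level 3 or below, so none exceeds level 4.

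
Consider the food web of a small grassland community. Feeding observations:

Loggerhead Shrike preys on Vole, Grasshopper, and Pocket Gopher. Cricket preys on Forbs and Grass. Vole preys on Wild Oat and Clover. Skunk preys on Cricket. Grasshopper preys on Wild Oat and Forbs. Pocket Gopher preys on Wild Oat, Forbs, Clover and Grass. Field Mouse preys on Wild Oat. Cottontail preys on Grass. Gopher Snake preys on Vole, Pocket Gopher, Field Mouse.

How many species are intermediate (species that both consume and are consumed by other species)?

5

Intermediate species (has both prey and predators): Pocket Gopher, Cricket, Field Mouse, Grasshopper, Vole.
Count: 5.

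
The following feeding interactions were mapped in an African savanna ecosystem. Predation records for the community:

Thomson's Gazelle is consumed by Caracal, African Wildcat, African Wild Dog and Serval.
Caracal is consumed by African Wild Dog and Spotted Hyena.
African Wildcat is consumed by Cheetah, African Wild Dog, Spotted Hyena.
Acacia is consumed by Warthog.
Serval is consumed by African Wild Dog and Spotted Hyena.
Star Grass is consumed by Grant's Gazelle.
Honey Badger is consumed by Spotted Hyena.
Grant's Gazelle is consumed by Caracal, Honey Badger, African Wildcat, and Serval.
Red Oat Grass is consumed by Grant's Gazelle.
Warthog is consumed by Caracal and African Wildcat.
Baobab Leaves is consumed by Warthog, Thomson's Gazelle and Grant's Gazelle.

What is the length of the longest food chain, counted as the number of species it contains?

4 species

One longest chain: Red Oat Grass → Grant's Gazelle → Caracal → African Wild Dog.
It has 4 species and 3 links.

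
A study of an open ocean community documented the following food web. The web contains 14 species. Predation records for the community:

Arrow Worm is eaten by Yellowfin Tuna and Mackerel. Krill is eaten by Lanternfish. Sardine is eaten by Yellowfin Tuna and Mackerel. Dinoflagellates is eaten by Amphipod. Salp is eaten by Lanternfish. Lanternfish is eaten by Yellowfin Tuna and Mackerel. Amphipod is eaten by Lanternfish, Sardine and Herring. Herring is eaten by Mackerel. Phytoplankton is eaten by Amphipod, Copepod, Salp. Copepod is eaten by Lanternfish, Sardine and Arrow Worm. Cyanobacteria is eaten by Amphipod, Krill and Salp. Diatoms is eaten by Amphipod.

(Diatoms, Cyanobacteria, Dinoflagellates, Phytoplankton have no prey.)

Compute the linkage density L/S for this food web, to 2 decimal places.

There are L = 23 links among S = 14 species.
L/S = 23/14 = 1.6429 ≈ 1.64.

L/S = 1.64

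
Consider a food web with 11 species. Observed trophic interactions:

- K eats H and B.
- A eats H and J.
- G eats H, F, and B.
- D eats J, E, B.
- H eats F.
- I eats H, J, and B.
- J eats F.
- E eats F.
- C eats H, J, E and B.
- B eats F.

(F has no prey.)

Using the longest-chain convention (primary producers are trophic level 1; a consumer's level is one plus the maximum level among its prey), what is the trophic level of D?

Trophic level 3

F is a producer → level 1.
E eats F → level 2.
D eats E (level 2); other prey at levels: B 2, J 2 → level 3.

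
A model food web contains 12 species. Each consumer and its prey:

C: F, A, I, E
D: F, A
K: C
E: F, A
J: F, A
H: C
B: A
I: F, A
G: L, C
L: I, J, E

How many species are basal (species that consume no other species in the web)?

2

Basal species (no prey listed): F, A.
Count: 2.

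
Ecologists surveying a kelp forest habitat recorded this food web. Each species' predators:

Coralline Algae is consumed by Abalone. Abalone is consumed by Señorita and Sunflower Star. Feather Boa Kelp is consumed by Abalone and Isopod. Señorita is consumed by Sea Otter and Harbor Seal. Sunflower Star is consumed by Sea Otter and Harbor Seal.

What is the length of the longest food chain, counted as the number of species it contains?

One longest chain: Coralline Algae → Abalone → Sunflower Star → Harbor Seal.
It has 4 species and 3 links.

4 species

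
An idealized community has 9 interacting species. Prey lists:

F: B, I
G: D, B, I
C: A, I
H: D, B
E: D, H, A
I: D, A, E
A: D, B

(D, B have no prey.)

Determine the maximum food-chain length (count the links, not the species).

One longest chain: D → H → E → I → F.
It has 5 species and 4 links.

4 links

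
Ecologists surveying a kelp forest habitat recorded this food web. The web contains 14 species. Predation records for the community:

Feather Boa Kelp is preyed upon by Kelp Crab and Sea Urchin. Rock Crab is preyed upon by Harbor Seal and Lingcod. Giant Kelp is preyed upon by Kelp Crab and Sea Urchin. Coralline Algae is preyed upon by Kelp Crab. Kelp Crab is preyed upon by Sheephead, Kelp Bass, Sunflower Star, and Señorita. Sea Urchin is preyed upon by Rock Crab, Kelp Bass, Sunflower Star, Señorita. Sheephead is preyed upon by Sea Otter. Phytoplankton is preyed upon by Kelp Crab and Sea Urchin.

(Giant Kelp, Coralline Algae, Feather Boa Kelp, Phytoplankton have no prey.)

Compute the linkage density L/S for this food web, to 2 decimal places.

L/S = 1.29

There are L = 18 links among S = 14 species.
L/S = 18/14 = 1.2857 ≈ 1.29.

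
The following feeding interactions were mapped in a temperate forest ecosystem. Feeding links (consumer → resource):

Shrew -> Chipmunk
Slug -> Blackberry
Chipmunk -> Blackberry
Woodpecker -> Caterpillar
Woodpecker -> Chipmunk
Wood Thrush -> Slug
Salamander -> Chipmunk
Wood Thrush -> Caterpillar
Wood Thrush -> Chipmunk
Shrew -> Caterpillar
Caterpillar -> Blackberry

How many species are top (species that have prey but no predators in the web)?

Top species (has prey, but nothing eats it): Wood Thrush, Shrew, Salamander, Woodpecker.
Count: 4.

4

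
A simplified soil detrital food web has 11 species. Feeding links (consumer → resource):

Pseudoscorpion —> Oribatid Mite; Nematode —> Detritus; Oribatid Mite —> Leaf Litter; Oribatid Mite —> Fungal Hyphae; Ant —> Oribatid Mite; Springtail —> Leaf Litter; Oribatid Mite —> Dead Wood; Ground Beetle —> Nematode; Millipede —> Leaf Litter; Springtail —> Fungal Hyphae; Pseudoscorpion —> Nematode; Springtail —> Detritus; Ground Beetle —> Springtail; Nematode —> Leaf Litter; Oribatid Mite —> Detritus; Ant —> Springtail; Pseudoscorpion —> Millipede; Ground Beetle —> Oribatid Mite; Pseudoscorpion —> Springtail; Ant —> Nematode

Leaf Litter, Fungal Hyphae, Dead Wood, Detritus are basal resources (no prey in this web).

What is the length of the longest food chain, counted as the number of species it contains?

3 species

One longest chain: Leaf Litter → Oribatid Mite → Ant.
It has 3 species and 2 links.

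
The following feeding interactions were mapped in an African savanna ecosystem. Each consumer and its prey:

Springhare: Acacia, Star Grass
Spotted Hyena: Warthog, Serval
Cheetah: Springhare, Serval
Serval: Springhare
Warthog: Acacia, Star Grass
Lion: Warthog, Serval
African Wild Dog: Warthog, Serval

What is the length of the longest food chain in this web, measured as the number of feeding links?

One longest chain: Acacia → Springhare → Serval → Lion.
It has 4 species and 3 links.

3 links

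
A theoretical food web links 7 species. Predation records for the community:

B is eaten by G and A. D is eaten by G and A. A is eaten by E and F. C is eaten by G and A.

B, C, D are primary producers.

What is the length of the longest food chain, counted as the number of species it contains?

3 species

One longest chain: B → A → F.
It has 3 species and 2 links.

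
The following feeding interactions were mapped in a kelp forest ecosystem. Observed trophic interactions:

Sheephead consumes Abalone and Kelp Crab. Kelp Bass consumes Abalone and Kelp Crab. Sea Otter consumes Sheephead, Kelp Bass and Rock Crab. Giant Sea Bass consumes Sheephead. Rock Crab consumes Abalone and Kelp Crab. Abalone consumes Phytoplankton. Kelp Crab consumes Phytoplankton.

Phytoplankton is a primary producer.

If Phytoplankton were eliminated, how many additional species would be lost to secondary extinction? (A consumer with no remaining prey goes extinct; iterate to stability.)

7

Remove Phytoplankton.
Round 1: Abalone (all prey gone), Kelp Crab (all prey gone) → extinct.
Round 2: Rock Crab (all prey gone), Kelp Bass (all prey gone), Sheephead (all prey gone) → extinct.
Round 3: Giant Sea Bass (all prey gone), Sea Otter (all prey gone) → extinct.
No further losses. Total secondary extinctions: 7.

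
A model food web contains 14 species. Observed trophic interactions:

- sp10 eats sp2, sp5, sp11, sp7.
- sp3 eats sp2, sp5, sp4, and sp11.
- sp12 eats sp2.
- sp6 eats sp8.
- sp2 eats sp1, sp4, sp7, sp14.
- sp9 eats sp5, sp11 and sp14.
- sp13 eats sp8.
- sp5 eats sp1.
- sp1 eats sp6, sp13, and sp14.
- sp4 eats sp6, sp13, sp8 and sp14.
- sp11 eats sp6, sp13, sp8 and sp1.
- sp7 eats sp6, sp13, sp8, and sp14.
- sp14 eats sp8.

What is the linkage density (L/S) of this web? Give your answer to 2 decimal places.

There are L = 35 links among S = 14 species.
L/S = 35/14 = 2.5000 ≈ 2.50.

L/S = 2.50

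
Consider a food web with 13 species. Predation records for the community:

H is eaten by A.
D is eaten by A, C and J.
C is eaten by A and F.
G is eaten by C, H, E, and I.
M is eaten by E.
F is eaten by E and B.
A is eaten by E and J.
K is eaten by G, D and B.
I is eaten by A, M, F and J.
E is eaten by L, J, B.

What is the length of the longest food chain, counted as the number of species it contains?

6 species

One longest chain: K → G → H → A → E → J.
It has 6 species and 5 links.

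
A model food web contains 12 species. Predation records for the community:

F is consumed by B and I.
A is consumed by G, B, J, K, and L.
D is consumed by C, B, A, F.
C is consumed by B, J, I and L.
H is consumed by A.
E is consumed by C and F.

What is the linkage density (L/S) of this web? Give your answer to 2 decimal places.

L/S = 1.50

There are L = 18 links among S = 12 species.
L/S = 18/12 = 1.5000 ≈ 1.50.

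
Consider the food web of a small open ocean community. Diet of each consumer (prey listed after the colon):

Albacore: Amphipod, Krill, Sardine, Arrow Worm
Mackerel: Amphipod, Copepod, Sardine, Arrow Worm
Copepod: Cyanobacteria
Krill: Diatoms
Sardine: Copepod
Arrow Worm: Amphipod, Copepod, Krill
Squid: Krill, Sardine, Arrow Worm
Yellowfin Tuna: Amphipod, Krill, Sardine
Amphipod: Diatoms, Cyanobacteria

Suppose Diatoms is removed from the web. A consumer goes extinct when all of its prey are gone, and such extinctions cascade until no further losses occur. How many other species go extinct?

1

Remove Diatoms.
Round 1: Krill (all prey gone) → extinct.
No further losses. Total secondary extinctions: 1.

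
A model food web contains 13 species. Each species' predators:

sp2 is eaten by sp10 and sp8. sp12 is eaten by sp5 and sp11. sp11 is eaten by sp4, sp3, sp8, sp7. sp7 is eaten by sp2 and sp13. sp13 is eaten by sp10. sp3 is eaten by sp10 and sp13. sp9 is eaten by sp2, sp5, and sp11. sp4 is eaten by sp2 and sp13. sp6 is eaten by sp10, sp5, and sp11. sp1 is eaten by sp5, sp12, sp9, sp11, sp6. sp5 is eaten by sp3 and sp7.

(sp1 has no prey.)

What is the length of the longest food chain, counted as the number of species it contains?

One longest chain: sp1 → sp6 → sp11 → sp7 → sp13 → sp10.
It has 6 species and 5 links.

6 species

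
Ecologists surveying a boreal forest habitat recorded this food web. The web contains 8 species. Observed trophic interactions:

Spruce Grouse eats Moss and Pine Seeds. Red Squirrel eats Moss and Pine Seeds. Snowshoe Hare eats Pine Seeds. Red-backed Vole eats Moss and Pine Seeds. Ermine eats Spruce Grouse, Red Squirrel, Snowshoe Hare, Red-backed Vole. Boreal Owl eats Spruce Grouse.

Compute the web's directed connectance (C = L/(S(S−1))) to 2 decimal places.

C = 0.21

The web has S = 8 species and L = 12 feeding links.
C = L / (S(S−1)) = 12 / 56 = 0.2143 ≈ 0.21.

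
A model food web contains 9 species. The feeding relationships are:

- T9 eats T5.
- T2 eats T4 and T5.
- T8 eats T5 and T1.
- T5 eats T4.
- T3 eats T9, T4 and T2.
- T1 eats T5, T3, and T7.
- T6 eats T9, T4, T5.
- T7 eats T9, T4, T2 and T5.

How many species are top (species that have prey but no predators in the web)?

2

Top species (has prey, but nothing eats it): T6, T8.
Count: 2.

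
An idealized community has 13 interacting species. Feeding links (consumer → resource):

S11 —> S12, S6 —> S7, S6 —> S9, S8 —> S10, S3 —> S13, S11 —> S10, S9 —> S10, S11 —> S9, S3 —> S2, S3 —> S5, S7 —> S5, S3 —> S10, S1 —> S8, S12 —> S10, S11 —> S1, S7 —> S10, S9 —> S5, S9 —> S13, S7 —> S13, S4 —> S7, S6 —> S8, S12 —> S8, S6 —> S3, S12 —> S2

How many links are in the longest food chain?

One longest chain: S10 → S8 → S1 → S11.
It has 4 species and 3 links.

3 links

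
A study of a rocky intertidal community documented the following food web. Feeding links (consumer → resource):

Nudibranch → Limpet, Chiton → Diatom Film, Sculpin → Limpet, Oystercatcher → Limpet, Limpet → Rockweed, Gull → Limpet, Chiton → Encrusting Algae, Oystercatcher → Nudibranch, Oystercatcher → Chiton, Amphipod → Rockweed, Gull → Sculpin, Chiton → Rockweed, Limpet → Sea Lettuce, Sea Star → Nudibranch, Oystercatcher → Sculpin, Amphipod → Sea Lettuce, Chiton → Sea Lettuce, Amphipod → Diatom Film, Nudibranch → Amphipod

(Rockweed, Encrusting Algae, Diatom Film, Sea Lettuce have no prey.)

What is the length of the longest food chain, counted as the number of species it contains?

One longest chain: Rockweed → Limpet → Sculpin → Oystercatcher.
It has 4 species and 3 links.

4 species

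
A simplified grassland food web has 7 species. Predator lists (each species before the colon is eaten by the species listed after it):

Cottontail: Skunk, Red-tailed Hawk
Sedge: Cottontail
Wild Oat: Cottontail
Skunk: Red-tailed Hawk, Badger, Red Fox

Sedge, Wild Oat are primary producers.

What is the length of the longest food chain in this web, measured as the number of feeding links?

One longest chain: Sedge → Cottontail → Skunk → Red-tailed Hawk.
It has 4 species and 3 links.

3 links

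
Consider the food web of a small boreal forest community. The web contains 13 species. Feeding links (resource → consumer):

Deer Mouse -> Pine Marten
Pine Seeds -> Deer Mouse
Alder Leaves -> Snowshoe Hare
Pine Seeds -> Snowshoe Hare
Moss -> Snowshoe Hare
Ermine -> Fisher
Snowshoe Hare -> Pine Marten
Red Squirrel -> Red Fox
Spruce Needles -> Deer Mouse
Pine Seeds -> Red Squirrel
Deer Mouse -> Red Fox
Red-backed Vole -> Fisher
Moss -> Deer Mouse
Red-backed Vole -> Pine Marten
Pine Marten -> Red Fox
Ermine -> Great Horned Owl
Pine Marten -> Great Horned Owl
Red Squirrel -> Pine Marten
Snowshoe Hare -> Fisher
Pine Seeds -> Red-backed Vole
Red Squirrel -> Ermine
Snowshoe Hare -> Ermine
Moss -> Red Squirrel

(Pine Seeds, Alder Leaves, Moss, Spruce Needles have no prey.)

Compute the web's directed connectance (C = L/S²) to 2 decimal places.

C = 0.14

The web has S = 13 species and L = 23 feeding links.
C = L / S² = 23 / 169 = 0.1361 ≈ 0.14.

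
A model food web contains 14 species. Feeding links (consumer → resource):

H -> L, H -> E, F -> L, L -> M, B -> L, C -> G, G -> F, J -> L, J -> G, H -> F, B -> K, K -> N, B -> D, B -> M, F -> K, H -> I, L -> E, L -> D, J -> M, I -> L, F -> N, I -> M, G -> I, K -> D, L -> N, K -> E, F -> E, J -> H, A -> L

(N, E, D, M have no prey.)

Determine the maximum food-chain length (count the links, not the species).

4 links

One longest chain: N → L → I → G → C.
It has 5 species and 4 links.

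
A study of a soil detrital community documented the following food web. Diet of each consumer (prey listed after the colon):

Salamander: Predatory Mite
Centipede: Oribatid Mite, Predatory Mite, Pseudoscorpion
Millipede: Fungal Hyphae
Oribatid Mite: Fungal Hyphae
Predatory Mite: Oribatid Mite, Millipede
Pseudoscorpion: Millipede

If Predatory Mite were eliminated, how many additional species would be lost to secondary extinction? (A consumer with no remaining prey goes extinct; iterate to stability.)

Remove Predatory Mite.
Round 1: Salamander (all prey gone) → extinct.
No further losses. Total secondary extinctions: 1.

1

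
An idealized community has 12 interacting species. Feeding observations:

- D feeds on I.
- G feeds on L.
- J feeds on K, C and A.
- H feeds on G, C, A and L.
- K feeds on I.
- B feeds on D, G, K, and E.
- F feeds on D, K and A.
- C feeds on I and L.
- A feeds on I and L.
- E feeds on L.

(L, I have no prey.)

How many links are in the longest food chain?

2 links

One longest chain: I → K → J.
It has 3 species and 2 links.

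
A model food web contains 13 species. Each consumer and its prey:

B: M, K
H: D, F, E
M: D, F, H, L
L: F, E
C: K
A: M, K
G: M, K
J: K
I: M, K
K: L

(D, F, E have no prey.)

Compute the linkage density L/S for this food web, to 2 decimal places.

L/S = 1.54

There are L = 20 links among S = 13 species.
L/S = 20/13 = 1.5385 ≈ 1.54.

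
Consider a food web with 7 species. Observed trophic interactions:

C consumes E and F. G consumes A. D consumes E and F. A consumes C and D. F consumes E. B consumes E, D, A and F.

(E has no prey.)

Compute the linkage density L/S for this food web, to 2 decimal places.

There are L = 12 links among S = 7 species.
L/S = 12/7 = 1.7143 ≈ 1.71.

L/S = 1.71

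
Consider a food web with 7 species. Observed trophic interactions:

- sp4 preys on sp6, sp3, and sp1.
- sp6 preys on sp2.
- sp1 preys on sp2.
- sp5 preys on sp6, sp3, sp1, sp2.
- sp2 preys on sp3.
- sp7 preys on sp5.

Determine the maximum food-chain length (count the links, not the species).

One longest chain: sp3 → sp2 → sp1 → sp5 → sp7.
It has 5 species and 4 links.

4 links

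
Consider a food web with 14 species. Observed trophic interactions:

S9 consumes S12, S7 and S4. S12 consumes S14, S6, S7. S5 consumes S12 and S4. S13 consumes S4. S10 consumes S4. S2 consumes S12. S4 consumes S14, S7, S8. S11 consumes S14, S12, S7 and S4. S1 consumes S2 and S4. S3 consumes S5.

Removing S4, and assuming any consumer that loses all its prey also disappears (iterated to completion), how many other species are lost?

2

Remove S4.
Round 1: S13 (all prey gone), S10 (all prey gone) → extinct.
No further losses. Total secondary extinctions: 2.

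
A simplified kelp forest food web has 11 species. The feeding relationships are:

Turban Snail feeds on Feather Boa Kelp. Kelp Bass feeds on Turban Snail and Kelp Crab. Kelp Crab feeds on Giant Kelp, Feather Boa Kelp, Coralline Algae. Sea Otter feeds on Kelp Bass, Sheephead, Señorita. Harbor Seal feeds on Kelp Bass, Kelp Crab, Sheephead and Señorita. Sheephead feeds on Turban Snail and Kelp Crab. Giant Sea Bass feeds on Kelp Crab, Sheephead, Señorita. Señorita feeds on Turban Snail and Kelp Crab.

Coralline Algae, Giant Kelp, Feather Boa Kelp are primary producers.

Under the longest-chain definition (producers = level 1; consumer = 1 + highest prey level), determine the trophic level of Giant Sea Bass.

Coralline Algae is a producer → level 1.
Kelp Crab eats Coralline Algae (level 1); other prey at levels: Giant Kelp 1, Feather Boa Kelp 1 → level 2.
Sheephead eats Kelp Crab (level 2); other prey at levels: Turban Snail 2 → level 3.
Giant Sea Bass eats Sheephead (level 3); other prey at levels: Kelp Crab 2, Señorita 3 → level 4.

Trophic level 4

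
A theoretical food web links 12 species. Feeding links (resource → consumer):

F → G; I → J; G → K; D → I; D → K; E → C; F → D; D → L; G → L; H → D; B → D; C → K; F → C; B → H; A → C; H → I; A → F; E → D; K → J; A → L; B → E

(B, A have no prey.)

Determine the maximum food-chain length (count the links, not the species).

One longest chain: B → H → D → I → J.
It has 5 species and 4 links.

4 links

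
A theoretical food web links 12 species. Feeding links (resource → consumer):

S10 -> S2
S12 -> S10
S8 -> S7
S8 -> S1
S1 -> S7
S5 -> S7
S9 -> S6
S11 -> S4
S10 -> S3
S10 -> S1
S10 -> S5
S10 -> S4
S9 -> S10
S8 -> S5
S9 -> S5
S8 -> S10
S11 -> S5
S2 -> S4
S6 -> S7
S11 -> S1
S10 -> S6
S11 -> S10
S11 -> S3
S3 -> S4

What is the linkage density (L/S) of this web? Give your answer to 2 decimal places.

There are L = 24 links among S = 12 species.
L/S = 24/12 = 2.0000 ≈ 2.00.

L/S = 2.00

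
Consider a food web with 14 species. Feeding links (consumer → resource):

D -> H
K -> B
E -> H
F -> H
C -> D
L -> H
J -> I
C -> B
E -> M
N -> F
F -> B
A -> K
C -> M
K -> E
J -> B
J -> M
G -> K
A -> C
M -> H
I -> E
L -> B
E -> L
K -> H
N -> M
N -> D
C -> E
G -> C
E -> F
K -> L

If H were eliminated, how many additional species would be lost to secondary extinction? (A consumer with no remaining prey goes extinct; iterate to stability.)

2

Remove H.
Round 1: M (all prey gone), D (all prey gone) → extinct.
No further losses. Total secondary extinctions: 2.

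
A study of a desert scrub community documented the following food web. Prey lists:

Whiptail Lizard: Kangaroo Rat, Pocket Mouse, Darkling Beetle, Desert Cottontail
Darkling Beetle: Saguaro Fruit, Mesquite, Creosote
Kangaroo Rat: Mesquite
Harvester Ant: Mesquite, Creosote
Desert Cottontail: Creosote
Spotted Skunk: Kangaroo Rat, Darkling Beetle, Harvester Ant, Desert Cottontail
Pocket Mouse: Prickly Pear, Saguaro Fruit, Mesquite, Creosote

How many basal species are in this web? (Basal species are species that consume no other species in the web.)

Basal species (no prey listed): Prickly Pear, Saguaro Fruit, Mesquite, Creosote.
Count: 4.

4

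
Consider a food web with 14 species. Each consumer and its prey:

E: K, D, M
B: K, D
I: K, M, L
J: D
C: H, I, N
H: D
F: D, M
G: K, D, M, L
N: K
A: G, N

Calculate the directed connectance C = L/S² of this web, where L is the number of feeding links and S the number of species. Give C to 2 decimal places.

C = 0.11

The web has S = 14 species and L = 22 feeding links.
C = L / S² = 22 / 196 = 0.1122 ≈ 0.11.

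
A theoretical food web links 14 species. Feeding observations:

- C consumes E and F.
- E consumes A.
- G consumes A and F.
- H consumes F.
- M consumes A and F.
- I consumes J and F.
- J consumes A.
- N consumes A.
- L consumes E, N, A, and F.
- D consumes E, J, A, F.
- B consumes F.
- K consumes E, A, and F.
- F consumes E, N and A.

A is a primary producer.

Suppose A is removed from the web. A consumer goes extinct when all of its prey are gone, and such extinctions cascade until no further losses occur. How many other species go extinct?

13

Remove A.
Round 1: E (all prey gone), J (all prey gone), N (all prey gone) → extinct.
Round 2: F (all prey gone) → extinct.
Round 3: G (all prey gone), I (all prey gone), H (all prey gone), C (all prey gone), M (all prey gone), B (all prey gone), L (all prey gone), K (all prey gone), D (all prey gone) → extinct.
No further losses. Total secondary extinctions: 13.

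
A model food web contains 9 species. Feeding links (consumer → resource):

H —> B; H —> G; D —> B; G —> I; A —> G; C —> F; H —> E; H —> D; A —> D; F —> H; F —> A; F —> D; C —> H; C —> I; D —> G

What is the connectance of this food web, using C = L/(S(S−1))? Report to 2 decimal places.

The web has S = 9 species and L = 15 feeding links.
C = L / (S(S−1)) = 15 / 72 = 0.2083 ≈ 0.21.

C = 0.21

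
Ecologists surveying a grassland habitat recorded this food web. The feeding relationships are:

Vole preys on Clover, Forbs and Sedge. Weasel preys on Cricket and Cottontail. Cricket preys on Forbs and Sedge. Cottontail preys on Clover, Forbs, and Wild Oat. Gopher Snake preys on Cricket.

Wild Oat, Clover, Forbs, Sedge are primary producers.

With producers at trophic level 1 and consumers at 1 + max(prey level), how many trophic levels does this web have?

3

Producers (level 1): Wild Oat, Clover, Forbs, Sedge.
Wild Oat → Cottontail → Weasel gives Weasel level 3.
No species has a prey at level 3, so no species reaches level 4.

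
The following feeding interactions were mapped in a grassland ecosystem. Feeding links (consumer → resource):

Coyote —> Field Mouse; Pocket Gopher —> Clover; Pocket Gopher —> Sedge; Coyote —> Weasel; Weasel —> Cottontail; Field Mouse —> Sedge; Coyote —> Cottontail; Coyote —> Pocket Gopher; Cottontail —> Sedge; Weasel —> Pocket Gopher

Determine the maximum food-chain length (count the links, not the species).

One longest chain: Sedge → Cottontail → Weasel → Coyote.
It has 4 species and 3 links.

3 links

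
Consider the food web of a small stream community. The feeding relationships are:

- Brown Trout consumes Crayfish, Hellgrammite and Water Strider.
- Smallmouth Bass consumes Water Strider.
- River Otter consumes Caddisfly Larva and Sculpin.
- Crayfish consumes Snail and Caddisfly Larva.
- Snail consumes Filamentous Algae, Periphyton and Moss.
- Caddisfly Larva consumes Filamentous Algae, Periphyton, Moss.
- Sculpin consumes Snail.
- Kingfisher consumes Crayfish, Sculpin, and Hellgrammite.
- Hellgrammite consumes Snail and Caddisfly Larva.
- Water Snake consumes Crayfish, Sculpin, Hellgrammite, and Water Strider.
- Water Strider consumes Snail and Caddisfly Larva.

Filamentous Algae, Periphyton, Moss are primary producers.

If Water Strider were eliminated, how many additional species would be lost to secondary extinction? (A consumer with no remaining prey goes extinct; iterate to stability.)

Remove Water Strider.
Round 1: Smallmouth Bass (all prey gone) → extinct.
No further losses. Total secondary extinctions: 1.

1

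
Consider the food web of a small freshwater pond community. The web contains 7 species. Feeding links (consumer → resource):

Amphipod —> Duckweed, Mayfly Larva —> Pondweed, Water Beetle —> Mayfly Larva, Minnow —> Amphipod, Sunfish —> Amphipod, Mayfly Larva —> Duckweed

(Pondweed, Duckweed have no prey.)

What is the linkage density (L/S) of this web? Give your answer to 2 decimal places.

There are L = 6 links among S = 7 species.
L/S = 6/7 = 0.8571 ≈ 0.86.

L/S = 0.86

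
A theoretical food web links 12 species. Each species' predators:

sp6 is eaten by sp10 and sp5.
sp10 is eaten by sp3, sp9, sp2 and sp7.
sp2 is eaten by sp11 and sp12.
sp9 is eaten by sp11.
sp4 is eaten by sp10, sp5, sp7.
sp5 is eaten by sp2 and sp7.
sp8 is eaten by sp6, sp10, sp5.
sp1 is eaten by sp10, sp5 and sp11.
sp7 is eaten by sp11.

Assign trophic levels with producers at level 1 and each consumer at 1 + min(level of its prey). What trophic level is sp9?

Trophic level 3

sp4 is a producer → level 1.
sp10 eats sp4 → level 2.
sp9 eats sp10 → level 3.
No prey of sp9 is below level 2, so 3 is the minimum.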